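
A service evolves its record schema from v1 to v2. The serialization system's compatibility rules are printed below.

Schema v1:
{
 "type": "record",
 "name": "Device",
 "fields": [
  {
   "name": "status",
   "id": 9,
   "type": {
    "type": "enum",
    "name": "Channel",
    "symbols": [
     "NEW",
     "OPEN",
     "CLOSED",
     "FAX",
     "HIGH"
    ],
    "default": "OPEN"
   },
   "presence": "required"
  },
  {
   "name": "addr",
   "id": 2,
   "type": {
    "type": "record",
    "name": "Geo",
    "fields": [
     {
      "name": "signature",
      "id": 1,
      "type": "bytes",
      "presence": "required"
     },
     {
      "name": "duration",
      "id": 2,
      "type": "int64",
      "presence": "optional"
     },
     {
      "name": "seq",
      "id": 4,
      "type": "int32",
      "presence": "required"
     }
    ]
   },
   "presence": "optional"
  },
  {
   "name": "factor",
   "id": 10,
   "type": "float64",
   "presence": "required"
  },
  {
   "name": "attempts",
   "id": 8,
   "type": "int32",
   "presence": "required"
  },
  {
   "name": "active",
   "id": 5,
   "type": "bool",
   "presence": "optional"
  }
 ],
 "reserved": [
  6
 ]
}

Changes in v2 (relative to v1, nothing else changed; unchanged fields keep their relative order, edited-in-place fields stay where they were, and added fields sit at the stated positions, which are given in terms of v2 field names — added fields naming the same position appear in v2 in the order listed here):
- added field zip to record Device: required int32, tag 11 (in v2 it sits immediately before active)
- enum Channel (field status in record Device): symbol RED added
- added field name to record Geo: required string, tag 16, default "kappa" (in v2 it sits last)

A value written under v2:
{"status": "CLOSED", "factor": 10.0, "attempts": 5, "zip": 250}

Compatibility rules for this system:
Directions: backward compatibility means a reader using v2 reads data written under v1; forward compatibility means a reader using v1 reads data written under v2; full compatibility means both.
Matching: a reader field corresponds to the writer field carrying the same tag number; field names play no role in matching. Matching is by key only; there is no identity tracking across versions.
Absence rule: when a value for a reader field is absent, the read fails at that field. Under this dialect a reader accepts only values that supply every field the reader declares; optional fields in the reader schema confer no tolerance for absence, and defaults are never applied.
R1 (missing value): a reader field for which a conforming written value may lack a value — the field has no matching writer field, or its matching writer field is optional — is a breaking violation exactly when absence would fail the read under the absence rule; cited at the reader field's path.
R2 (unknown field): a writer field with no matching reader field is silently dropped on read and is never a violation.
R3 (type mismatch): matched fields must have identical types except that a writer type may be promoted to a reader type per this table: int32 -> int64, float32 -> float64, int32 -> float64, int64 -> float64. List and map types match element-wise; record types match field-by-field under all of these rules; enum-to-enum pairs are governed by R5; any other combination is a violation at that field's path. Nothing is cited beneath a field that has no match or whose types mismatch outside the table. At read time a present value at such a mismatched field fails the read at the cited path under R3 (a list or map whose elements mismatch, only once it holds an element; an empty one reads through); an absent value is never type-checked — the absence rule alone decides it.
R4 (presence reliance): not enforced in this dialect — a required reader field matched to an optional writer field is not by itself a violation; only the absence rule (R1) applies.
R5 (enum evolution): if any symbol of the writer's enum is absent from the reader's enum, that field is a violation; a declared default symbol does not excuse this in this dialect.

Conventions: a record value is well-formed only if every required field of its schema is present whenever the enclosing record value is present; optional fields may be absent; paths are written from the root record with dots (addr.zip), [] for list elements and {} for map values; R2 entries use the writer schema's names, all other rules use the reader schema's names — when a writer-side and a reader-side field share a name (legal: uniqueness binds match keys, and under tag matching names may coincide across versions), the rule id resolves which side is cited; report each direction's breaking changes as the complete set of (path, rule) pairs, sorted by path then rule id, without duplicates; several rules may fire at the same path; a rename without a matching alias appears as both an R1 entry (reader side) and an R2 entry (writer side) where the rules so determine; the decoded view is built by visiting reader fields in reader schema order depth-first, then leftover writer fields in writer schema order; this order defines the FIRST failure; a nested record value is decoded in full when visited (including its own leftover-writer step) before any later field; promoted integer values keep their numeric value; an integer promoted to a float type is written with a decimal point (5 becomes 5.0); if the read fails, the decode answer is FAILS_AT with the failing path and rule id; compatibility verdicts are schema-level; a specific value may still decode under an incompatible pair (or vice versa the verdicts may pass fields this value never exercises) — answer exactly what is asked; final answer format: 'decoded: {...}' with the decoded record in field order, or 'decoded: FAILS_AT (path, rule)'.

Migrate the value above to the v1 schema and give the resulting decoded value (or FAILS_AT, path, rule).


the writer's type comes first in each Device pair
decode walk for Device under reader schema v1:
  status := "CLOSED"
  read fails at addr under R1 (no fill)
  => FAILS_AT (addr, R1)
checking off the Device differences that do not matter here:
  added field zip to record Device: required int32, tag 11 (in v2 it sits immediately before active) -> schema-level compatibility only; this Device value's decode is unchanged
  enum Channel (field status in record Device): symbol RED added -> schema-level compatibility only; this Device value's decode is unchanged
  added field name to record Geo: required string, tag 16, default "kappa" (in v2 it sits last) -> schema-level compatibility only; this Device value's decode is unchanged

decoded: FAILS_AT (addr, R1)


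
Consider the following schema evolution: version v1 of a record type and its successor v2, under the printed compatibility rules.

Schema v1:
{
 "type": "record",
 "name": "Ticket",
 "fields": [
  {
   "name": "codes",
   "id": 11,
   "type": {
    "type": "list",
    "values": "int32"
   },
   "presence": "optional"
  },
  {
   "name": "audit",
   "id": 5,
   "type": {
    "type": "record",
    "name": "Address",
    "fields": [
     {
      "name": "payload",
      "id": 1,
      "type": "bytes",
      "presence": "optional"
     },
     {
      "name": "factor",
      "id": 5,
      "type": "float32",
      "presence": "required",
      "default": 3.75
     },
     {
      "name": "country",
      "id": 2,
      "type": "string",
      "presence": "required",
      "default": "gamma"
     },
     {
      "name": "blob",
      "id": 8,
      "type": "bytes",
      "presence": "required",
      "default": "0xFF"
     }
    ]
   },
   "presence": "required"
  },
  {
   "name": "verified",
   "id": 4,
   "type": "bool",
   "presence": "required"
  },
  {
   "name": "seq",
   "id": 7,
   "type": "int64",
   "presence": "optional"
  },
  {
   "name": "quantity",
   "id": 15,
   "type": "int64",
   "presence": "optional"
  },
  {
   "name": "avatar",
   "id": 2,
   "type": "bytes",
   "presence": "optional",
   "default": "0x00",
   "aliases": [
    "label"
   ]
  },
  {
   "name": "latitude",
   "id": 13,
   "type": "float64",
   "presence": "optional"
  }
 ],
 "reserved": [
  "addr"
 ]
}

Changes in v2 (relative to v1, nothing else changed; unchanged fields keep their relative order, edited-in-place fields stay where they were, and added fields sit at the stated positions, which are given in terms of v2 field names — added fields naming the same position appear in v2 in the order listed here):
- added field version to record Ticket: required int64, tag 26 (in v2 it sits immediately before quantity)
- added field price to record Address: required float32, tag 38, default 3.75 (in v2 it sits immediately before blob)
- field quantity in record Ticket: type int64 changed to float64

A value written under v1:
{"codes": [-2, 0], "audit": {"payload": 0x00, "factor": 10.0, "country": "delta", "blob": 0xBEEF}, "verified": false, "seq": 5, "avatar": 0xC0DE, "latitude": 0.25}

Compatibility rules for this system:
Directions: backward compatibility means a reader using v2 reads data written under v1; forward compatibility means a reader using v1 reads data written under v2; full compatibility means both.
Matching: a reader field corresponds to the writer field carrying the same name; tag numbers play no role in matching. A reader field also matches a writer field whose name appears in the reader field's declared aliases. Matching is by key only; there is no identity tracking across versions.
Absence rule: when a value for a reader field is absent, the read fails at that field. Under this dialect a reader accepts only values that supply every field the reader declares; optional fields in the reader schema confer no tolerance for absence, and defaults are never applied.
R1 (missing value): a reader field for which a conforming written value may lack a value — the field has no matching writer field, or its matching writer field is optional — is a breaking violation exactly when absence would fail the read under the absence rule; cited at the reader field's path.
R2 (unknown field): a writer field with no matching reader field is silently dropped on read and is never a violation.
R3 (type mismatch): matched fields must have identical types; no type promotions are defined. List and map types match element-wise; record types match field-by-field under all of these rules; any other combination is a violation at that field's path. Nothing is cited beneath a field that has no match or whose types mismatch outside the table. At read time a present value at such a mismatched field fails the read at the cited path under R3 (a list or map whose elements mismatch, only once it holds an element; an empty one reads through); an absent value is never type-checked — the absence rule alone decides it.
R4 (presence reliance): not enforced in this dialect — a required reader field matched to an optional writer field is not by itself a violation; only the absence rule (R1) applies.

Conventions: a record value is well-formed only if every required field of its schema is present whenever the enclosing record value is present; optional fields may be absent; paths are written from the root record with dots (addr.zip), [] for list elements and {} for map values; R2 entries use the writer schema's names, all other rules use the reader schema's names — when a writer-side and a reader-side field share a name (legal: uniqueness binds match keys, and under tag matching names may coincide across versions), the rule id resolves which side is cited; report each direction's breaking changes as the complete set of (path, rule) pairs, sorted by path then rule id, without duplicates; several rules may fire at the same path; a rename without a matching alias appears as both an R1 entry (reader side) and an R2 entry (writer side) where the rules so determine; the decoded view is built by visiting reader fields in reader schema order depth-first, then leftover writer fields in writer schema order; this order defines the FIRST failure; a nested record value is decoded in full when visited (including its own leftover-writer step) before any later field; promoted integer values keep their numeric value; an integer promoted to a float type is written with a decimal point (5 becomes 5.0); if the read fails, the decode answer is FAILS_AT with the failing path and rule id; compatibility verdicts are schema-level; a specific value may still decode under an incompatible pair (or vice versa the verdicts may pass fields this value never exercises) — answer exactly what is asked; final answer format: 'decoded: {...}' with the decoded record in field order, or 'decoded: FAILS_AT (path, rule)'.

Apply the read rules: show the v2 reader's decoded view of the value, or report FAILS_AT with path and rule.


decoded: FAILS_AT (audit.price, R1)

each type pair in Ticket: writer, then reader
migrating the Ticket value to v2:
  codes := [-2, 0]
  audit.payload := 0x00
  audit.factor := 10.0
  audit.country := "delta"
  read fails at audit.price under R1 (no fill)
  => FAILS_AT (audit.price, R1)
remaining Ticket differences; none change what is asked:
  added field version to record Ticket: required int64, tag 26 (in v2 it sits immediately before quantity) -> affects the rule determinations only; this particular Ticket value decodes identically
  field quantity in record Ticket: type int64 changed to float64 -> affects the rule determinations only; this particular Ticket value decodes identically


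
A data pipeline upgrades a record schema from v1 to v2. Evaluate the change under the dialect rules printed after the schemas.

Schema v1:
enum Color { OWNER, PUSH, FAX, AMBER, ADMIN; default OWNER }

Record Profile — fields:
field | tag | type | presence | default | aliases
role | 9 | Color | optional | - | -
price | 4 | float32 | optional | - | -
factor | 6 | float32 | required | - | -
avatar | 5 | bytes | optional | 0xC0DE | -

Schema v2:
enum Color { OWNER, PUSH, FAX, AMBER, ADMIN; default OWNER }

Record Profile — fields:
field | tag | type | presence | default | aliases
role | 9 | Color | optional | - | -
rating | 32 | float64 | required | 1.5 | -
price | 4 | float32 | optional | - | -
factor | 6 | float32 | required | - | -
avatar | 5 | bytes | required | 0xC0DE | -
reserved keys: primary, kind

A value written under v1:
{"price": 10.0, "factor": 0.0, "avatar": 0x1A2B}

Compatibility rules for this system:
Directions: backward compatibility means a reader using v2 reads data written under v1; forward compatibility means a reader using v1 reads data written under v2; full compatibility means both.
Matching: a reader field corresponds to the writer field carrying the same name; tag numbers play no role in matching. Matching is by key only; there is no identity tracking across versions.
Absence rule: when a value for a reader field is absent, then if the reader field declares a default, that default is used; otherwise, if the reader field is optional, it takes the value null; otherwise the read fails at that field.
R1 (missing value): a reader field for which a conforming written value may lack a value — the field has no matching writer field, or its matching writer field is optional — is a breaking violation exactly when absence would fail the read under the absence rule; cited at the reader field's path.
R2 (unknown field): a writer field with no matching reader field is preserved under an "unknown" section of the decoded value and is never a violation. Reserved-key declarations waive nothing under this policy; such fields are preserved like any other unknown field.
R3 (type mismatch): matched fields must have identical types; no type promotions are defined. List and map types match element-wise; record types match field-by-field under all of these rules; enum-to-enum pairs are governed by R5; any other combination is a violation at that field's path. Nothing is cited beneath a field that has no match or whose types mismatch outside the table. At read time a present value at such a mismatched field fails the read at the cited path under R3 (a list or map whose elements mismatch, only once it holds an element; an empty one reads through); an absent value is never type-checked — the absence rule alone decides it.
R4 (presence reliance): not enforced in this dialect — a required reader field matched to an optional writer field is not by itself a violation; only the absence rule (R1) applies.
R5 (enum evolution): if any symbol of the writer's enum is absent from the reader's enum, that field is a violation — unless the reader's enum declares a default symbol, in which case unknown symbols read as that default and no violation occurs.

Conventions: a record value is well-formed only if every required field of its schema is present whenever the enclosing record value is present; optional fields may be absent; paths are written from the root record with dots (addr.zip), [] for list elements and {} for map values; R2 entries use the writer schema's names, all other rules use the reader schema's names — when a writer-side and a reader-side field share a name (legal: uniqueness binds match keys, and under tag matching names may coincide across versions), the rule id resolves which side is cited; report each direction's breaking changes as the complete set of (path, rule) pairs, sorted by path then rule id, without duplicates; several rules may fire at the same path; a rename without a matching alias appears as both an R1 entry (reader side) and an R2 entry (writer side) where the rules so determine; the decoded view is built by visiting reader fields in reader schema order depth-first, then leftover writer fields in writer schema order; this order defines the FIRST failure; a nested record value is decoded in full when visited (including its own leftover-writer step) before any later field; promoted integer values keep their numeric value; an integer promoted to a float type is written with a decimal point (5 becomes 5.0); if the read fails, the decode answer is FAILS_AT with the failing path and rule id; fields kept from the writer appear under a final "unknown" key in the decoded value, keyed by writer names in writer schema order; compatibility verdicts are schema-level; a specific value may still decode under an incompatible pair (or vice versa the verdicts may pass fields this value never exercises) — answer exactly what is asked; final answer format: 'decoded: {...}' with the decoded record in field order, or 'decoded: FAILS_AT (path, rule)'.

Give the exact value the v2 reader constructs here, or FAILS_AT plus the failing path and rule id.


in Profile below, arrows point writer -> reader
migrating the Profile value to v2:
  role := null (absent, optional -> null)
  rating := 1.5 (absent -> default)
  price := 10.0
  factor := 0.0
  avatar := 0x1A2B
  => decoded: {"role": null, "rating": 1.5, "price": 10.0, "factor": 0.0, "avatar": 0x1A2B}
remaining Profile differences; none change what is asked:
  field avatar in record Profile: optional changed to required -> no rule fires on it and the decoded Profile view is identical with or without it

decoded: {"role": null, "rating": 1.5, "price": 10.0, "factor": 0.0, "avatar": 0x1A2B}


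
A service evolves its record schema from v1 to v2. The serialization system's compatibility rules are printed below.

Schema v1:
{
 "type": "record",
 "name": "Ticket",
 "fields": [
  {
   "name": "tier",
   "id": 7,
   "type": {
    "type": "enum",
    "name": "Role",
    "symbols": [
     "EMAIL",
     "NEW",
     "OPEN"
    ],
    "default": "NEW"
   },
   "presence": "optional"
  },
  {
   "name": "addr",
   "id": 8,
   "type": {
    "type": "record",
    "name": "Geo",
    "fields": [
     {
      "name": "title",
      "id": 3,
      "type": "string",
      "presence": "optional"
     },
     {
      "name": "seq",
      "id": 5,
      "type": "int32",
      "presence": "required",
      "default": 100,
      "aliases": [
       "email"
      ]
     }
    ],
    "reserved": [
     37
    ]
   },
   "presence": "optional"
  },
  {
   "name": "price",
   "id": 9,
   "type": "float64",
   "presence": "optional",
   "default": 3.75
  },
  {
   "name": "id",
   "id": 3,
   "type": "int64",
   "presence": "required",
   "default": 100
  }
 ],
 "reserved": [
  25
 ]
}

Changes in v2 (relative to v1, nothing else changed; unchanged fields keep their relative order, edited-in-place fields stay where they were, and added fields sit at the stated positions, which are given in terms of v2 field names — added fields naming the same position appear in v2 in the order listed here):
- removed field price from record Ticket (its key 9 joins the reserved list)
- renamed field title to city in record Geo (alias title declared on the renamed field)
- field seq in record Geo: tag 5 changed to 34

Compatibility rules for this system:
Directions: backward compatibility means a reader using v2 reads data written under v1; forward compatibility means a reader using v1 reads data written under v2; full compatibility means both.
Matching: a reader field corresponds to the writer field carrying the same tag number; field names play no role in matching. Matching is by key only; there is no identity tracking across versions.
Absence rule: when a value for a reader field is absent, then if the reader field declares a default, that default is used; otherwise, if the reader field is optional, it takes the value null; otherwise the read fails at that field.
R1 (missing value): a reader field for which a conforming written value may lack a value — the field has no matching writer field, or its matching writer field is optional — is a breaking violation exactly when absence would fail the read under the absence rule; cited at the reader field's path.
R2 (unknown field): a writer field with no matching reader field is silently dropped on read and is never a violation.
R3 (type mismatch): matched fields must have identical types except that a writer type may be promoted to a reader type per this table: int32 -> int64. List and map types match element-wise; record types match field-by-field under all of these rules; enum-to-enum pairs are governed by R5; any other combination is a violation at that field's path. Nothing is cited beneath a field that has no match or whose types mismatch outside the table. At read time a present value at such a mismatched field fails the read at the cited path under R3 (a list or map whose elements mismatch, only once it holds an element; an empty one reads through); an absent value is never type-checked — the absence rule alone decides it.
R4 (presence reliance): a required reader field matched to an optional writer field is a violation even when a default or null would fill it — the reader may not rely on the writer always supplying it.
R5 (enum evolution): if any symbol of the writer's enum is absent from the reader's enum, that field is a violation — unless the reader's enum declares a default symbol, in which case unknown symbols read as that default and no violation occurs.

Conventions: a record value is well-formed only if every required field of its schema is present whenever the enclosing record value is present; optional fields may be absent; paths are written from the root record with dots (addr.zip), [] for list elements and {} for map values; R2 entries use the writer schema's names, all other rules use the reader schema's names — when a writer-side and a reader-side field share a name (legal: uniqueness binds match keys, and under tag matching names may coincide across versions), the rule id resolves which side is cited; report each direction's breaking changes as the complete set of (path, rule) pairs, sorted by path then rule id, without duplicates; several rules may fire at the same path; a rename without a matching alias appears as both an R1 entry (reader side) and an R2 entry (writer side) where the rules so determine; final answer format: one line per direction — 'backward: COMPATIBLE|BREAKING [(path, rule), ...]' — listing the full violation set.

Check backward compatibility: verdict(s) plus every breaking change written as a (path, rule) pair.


backward: COMPATIBLE []

each type pair in Ticket: writer, then reader
backward on Ticket — v2 reading data written by v1:
  tier: paired with writer tier (Role -> Role; writer optional)
  addr: paired with writer addr (Geo -> Geo; writer optional)
  id: paired with writer id (int64 -> int64; writer required)
  price (writer side), unknown to reader
  addr.city: paired with writer addr.title (string -> string; writer optional)
  addr.seq: no writer match
  addr.seq (writer side), unknown to reader
  => backward: COMPATIBLE
remaining Ticket differences; none change what is asked:
  removed field price from record Ticket (its key 9 joins the reserved list) -> inert for the asked Ticket verdict: nothing fires
  renamed field title to city in record Geo (alias title declared on the renamed field) -> inert for the asked Ticket verdict: nothing fires
  field seq in record Geo: tag 5 changed to 34 -> inert for the asked Ticket verdict: nothing fires


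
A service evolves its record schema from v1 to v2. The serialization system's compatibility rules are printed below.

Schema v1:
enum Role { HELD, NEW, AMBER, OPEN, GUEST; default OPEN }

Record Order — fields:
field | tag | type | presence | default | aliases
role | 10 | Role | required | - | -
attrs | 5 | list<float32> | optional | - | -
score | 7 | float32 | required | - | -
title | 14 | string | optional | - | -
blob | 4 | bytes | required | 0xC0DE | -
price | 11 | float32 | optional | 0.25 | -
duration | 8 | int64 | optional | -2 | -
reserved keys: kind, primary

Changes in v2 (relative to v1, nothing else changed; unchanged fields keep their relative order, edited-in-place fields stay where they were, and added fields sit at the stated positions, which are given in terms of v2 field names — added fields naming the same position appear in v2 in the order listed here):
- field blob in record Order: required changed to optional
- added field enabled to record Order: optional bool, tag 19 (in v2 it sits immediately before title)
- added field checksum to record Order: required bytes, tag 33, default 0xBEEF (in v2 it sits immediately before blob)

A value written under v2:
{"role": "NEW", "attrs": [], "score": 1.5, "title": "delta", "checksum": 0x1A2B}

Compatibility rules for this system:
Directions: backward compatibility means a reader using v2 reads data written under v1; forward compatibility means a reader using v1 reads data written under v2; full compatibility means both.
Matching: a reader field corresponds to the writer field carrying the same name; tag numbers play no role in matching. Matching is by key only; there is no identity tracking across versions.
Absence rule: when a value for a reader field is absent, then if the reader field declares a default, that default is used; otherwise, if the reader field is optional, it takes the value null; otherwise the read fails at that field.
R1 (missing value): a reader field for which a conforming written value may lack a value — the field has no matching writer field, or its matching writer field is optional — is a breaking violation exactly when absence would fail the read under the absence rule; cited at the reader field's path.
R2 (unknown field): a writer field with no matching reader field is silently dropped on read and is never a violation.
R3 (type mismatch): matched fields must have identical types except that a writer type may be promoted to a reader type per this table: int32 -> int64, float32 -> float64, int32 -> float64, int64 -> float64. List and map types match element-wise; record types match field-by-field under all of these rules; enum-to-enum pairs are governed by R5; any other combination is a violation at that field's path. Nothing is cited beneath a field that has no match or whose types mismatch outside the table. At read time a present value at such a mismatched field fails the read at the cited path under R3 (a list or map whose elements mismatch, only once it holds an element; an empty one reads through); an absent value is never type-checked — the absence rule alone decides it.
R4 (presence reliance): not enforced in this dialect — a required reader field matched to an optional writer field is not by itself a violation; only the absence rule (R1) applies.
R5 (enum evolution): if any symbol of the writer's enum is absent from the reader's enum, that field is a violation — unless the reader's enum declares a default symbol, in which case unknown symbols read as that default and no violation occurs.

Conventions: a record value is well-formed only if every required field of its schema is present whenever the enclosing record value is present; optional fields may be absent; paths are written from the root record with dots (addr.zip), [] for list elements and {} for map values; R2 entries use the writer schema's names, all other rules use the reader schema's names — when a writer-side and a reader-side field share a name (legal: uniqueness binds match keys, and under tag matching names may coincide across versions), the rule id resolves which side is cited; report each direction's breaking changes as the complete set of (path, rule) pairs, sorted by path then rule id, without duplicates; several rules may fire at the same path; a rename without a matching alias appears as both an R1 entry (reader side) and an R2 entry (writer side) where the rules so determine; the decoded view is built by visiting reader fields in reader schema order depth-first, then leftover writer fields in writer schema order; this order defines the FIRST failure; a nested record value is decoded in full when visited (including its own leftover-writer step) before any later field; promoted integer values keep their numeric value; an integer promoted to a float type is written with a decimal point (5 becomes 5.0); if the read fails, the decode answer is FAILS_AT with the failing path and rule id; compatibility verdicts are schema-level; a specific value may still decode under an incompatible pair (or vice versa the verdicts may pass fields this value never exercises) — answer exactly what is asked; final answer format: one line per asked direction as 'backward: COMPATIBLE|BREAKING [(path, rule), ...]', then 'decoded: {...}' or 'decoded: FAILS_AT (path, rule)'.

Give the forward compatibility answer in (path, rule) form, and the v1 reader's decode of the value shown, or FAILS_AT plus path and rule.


each type pair in Order: writer, then reader
forward pass over Order, reader schema v1, writer schema v2:
  writer required, Role -> Role: reader role maps from writer role
  writer optional, list<float32> -> list<float32>: reader attrs maps from writer attrs
  writer required, float32 -> float32: reader score maps from writer score
  writer optional, string -> string: reader title maps from writer title
  writer optional, bytes -> bytes: reader blob maps from writer blob
  writer optional, float32 -> float32: reader price maps from writer price
  writer optional, int64 -> int64: reader duration maps from writer duration
  enabled (writer side), unknown to reader
  checksum (writer side), unknown to reader
  => no violations; forward on Order: COMPATIBLE
decoding the Order value with the v1 reader:
  role := "NEW"
  attrs := []
  score := 1.5
  title := "delta"
  blob := 0xC0DE (no value, default fills)
  price := 0.25 (no value, default fills)
  duration := -2 (no value, default fills)
  writer checksum: unmatched, discarded
  => decoded: {"role": "NEW", "attrs": [], "score": 1.5, "title": "delta", "blob": 0xC0DE, "price": 0.25, "duration": -2}
checking off the Order differences that do not matter here:
  field blob in record Order: required changed to optional -> triggers nothing under Order's printed rules — same verdict
  added field enabled to record Order: optional bool, tag 19 (in v2 it sits immediately before title) -> triggers nothing under Order's printed rules — same verdict
  added field checksum to record Order: required bytes, tag 33, default 0xBEEF (in v2 it sits immediately before blob) -> triggers nothing under Order's printed rules — same verdict

forward: COMPATIBLE []; decoded: {"role": "NEW", "attrs": [], "score": 1.5, "title": "delta", "blob": 0xC0DE, "price": 0.25, "duration": -2}


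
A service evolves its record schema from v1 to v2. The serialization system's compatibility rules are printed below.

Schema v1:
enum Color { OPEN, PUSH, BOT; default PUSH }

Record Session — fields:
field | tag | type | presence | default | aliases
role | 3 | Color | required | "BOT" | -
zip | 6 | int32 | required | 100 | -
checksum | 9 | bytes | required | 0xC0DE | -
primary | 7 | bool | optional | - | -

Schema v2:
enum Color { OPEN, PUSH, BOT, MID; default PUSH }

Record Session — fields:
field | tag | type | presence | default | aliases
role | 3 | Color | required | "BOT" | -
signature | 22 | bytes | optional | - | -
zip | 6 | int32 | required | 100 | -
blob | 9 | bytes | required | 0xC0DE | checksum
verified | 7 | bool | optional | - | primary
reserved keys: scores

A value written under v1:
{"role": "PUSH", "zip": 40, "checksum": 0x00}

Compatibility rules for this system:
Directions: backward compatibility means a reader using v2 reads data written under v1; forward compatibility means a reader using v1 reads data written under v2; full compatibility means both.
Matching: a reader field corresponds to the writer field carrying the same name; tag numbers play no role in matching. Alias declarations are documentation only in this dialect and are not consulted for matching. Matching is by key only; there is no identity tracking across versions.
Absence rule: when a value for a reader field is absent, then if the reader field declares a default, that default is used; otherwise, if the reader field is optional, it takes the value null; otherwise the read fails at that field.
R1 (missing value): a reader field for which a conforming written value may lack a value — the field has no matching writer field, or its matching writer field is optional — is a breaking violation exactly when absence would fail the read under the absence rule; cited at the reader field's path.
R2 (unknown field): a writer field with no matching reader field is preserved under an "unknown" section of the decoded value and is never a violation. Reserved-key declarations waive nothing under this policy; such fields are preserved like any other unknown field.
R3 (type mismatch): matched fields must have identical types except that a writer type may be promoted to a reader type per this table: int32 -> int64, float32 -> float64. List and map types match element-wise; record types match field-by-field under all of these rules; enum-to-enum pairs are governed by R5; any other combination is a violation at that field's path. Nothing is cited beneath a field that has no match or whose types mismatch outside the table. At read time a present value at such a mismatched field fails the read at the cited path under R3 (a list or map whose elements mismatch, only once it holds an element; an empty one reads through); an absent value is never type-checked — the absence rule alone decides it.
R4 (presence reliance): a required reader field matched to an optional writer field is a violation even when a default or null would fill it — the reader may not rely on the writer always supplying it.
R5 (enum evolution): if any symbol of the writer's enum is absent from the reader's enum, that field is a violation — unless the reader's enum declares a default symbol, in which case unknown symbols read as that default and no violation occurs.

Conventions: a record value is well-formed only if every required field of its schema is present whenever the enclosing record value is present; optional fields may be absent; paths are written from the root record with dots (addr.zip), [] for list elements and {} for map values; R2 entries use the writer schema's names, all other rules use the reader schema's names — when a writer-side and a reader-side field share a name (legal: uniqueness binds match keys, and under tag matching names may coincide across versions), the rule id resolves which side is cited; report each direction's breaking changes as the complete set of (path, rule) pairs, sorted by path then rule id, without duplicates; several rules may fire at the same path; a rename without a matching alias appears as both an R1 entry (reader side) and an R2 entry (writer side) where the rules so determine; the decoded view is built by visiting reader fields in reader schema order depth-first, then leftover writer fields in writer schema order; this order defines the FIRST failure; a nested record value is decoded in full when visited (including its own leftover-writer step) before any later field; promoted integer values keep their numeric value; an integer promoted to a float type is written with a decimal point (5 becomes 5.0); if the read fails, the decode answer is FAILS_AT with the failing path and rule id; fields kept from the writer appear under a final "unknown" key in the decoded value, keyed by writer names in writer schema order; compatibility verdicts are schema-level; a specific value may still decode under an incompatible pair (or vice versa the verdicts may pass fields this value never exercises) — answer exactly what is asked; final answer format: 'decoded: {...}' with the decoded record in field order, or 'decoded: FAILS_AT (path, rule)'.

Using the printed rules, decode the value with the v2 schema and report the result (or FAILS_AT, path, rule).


each type pair in Session: writer, then reader
decode (reader v2):
  role := "PUSH"
  signature := null (missing; optional => null)
  zip := 40
  blob := 0xC0DE (missing; default applied)
  verified := null (missing; optional => null)
  writer checksum: kept under "unknown"
  => decoded: {"role": "PUSH", "signature": null, "zip": 40, "blob": 0xC0DE, "verified": null, "unknown": {"checksum": 0x00}}
checking off the Session differences that do not matter here:
  enum Color (field role in record Session): symbol MID added -> inert under this dialect — no rule fires on Session and the result does not move

decoded: {"role": "PUSH", "signature": null, "zip": 40, "blob": 0xC0DE, "verified": null, "unknown": {"checksum": 0x00}}


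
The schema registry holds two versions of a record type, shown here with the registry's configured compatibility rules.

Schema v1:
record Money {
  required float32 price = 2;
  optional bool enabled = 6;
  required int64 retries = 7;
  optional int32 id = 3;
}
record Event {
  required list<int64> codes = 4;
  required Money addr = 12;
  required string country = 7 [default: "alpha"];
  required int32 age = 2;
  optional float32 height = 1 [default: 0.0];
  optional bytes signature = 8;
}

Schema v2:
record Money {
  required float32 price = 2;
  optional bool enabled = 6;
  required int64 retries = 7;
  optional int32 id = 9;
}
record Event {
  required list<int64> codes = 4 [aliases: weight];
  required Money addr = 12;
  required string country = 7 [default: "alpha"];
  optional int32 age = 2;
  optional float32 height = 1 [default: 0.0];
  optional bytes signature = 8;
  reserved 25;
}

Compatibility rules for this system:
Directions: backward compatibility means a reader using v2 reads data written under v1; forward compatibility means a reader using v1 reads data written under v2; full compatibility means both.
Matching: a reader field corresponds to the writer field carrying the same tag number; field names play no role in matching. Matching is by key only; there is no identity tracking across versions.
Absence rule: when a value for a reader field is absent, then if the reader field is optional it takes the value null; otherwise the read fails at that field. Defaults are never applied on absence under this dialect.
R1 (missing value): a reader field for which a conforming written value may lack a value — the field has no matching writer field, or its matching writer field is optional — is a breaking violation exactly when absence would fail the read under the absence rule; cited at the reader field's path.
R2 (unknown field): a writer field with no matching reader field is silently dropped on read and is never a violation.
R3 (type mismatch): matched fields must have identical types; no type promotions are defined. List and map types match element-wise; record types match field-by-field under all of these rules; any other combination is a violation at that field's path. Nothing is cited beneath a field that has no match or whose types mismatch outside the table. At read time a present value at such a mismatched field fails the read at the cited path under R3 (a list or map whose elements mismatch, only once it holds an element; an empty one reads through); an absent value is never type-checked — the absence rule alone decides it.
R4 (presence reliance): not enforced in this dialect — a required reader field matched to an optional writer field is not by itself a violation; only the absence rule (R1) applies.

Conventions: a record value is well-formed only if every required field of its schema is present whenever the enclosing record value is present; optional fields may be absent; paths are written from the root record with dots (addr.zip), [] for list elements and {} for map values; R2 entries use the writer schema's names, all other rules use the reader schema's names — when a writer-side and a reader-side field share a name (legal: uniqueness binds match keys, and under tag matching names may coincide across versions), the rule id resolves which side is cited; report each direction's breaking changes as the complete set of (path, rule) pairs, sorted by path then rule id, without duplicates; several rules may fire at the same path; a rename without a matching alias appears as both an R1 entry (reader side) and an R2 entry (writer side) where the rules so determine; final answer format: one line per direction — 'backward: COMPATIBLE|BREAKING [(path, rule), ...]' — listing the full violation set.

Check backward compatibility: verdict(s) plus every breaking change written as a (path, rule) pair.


each type pair in Event: writer, then reader
backward analysis of Event with v2 as reader and v1 as writer:
  codes <- codes (list<int64> -> list<int64>, writer required)
  addr <- addr (Money -> Money, writer required)
  country <- country (string -> string, writer required)
  age <- age (int32 -> int32, writer required)
  height <- height (float32 -> float32, writer optional)
  signature <- signature (bytes -> bytes, writer optional)
  addr.price <- addr.price (float32 -> float32, writer required)
  addr.enabled <- addr.enabled (bool -> bool, writer optional)
  addr.retries <- addr.retries (int64 -> int64, writer required)
  addr.id has no writer counterpart
  writer field addr.id has no reader counterpart
  nothing fires on Event: backward is COMPATIBLE
checking off the Event differences that do not matter here:
  field age in record Event: required changed to optional -> affects forward compatibility only, which is not asked
  field id in record Money: tag 3 changed to 9 -> triggers nothing under Event's printed rules — same verdict

backward: COMPATIBLE []
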